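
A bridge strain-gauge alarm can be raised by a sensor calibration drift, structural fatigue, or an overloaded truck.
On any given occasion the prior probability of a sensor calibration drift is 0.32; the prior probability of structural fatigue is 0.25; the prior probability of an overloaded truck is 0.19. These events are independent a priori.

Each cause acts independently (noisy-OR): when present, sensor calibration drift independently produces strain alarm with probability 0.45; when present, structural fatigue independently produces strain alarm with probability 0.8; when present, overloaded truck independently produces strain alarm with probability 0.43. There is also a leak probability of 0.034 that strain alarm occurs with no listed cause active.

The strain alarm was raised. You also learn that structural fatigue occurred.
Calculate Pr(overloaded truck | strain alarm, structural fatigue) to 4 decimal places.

Pr(overloaded truck | strain alarm, structural fatigue) ≈ 0.2029

Under noisy-OR, P(strain alarm | causes) = 1 − (1−0.034)·∏(1−qᵢ) over the active causes.
By total probability over the 4 (sensor calibration drift, overloaded truck) configurations:
  P(strain alarm | structural fatigue) = 0.8068×0.68×0.81 + 0.889876×0.68×0.19 + 0.89374×0.32×0.81 + 0.939432×0.32×0.19
        = 0.444385 + 0.114972 + 0.231657 + 0.057117 = 0.848131
The terms with overloaded truck present sum to 0.172089, so
  P(overloaded truck | strain alarm, structural fatigue) = 0.172089 / 0.848131 ≈ 0.2029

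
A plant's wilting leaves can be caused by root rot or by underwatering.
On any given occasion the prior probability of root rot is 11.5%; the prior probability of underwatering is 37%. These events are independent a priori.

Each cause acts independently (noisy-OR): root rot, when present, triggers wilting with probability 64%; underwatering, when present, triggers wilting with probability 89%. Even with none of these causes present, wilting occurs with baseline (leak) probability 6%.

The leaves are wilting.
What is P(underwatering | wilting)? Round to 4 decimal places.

Under noisy-OR, P(wilting | causes) = 1 − (1−0.06)·∏(1−qᵢ) over the active causes.
P(wilting) = 0.06·0.885·0.63 + 0.8966·0.885·0.37 + 0.6616·0.115·0.63 + 0.962776·0.115·0.37 = 0.033453 + 0.293592 + 0.047933 + 0.040966 = 0.415944
Of this, 0.334558 comes from 0.293592 + 0.040966 (the underwatering=true cases).
P(underwatering | wilting) = 0.334558 / 0.415944 ≈ 0.8043

P(underwatering | wilting) ≈ 0.8043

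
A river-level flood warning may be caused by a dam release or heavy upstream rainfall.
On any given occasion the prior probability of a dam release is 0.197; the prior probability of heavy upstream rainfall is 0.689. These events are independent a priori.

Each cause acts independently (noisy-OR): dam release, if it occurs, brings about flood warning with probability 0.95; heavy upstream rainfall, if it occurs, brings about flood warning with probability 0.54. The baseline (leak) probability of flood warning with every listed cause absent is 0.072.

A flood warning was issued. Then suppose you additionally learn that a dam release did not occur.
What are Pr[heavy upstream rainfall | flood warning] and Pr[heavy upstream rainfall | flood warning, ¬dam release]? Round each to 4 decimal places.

Pr[heavy upstream rainfall | flood warning] ≈ 0.8548; Pr[heavy upstream rainfall | flood warning, ¬dam release] ≈ 0.9463

Under noisy-OR, P(flood warning | causes) = 1 − (1−0.072)·∏(1−qᵢ) over the active causes.
Enumerate the 4 (dam release, heavy upstream rainfall) configurations and weight by the priors:
  P(flood warning) = 0.072·0.803·0.311 + 0.57312·0.803·0.689 + 0.9536·0.197·0.311 + 0.978656·0.197·0.689
        = 0.017981 + 0.317088 + 0.058424 + 0.132836 = 0.526329
Configurations with heavy upstream rainfall contribute 0.449924, so
  P(heavy upstream rainfall | flood warning) = 0.449924 / 0.526329 ≈ 0.8548

Now condition on the additional information:
Numerator (weight on configurations with heavy upstream rainfall): 0.57312·0.689 = 0.394880
The normalizing constant is 0.072·0.311 + 0.57312·0.689 = 0.417272
Posterior = 0.394880 / 0.417272 ≈ 0.9463
Ruling out dam release raises the posterior on heavy upstream rainfall — the flip side of explaining away.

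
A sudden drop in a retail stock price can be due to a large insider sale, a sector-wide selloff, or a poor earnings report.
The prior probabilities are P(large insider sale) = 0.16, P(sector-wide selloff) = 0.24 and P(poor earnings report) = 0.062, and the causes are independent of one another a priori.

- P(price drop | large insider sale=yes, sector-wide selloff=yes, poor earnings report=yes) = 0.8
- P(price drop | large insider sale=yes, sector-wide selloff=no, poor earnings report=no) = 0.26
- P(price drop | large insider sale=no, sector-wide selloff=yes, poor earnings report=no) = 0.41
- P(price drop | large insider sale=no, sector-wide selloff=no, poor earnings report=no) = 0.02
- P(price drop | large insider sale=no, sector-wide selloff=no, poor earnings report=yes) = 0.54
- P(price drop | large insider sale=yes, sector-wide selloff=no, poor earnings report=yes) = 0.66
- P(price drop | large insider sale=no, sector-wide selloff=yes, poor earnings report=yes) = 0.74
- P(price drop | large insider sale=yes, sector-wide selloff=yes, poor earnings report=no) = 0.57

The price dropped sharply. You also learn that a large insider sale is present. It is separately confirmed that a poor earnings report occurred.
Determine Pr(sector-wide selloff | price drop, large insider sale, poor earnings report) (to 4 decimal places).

By total probability over both values of sector-wide selloff:
  P(price drop | large insider sale, poor earnings report) = 0.66·0.76 + 0.8·0.24
        = 0.501600 + 0.192000 = 0.693600
The terms with sector-wide selloff present sum to 0.192000, so
  P(sector-wide selloff | price drop, large insider sale, poor earnings report) = 0.192000 / 0.693600 ≈ 0.2768

Pr(sector-wide selloff | price drop, large insider sale, poor earnings report) ≈ 0.2768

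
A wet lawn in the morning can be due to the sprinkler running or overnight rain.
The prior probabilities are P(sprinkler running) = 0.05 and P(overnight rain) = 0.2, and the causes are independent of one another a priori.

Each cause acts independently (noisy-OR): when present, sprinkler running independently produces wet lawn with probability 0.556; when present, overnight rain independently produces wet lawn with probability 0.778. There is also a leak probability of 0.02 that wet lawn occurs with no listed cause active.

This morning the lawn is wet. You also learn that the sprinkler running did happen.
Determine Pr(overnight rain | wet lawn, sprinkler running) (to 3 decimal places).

Under noisy-OR, P(wet lawn | causes) = 1 − (1−0.02)·∏(1−qᵢ) over the active causes.
Weight on overnight rain=true, given the evidence: 0.903403×0.2 = 0.180681
The normalizing constant is 0.56488×0.8 + 0.903403×0.2 = 0.632585
Posterior = 0.180681 / 0.632585 ≈ 0.286

Pr(overnight rain | wet lawn, sprinkler running) ≈ 0.286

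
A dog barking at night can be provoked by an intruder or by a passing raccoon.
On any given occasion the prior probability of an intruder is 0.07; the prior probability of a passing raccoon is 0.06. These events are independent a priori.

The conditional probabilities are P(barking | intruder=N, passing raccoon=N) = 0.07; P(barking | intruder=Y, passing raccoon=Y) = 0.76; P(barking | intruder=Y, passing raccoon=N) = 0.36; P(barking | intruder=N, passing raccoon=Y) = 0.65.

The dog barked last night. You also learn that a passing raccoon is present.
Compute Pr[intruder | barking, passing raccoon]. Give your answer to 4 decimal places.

Sum P(barking|·) weighted by the priors over both values of intruder:
  P(barking | passing raccoon) = 0.65·0.93 + 0.76·0.07
        = 0.604500 + 0.053200 = 0.657700
The terms with intruder present sum to 0.053200, so
  P(intruder | barking, passing raccoon) = 0.053200 / 0.657700 ≈ 0.0809

Pr[intruder | barking, passing raccoon] ≈ 0.0809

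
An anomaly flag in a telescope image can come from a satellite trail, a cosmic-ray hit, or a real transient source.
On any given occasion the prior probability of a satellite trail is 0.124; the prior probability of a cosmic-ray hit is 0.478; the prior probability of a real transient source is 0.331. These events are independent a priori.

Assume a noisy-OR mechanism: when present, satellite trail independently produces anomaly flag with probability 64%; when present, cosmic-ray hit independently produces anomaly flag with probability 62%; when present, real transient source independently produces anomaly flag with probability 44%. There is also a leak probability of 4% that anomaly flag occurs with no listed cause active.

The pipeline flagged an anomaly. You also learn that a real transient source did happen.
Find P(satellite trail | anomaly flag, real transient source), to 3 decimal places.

P(satellite trail | anomaly flag, real transient source) ≈ 0.164

Under noisy-OR, P(anomaly flag | causes) = 1 − (1−0.04)·∏(1−qᵢ) over the active causes.
P(anomaly flag | real transient source) = 0.4624×0.876×0.522 + 0.795712×0.876×0.478 + 0.806464×0.124×0.522 + 0.926456×0.124×0.478 = 0.211443 + 0.333187 + 0.052201 + 0.054913 = 0.651744
Restricting to configurations with satellite trail present: 0.052201 + 0.054913 = 0.107114.
Hence the posterior is 0.107114/0.651744 ≈ 0.164.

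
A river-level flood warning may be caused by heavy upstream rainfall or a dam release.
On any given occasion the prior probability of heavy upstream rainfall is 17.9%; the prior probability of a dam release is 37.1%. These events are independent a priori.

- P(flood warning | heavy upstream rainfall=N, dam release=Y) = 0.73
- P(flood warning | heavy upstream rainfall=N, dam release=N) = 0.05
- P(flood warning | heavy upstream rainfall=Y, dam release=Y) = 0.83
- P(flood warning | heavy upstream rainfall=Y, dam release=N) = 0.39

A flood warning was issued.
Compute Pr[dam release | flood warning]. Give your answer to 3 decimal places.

Pr[dam release | flood warning] ≈ 0.799

Sum P(flood warning|·) weighted by the priors over the 4 (heavy upstream rainfall, dam release) configurations:
  P(flood warning) = 0.05*0.821*0.629 + 0.73*0.821*0.371 + 0.39*0.179*0.629 + 0.83*0.179*0.371
        = 0.025820 + 0.222351 + 0.043910 + 0.055119 = 0.347200
Keeping only the dam release-present terms gives 0.277470, so
  P(dam release | flood warning) = 0.277470 / 0.347200 ≈ 0.799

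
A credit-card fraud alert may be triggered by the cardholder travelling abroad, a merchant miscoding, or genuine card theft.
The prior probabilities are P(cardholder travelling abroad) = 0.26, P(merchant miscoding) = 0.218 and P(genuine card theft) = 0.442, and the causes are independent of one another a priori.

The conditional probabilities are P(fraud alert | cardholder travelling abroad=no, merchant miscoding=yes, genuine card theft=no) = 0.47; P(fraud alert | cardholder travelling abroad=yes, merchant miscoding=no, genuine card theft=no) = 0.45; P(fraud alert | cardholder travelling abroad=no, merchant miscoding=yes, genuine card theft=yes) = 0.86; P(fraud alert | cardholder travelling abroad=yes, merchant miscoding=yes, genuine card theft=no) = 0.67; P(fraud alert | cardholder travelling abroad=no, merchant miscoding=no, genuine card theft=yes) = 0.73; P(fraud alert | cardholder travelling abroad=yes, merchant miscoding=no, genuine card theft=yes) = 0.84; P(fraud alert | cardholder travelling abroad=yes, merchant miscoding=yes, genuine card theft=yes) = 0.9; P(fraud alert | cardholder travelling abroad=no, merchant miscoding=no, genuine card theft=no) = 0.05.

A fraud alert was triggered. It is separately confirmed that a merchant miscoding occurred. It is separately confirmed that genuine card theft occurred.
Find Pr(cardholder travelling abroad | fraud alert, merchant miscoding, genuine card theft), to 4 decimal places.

For the numerator, keep only cardholder travelling abroad=true terms: 0.9*0.26 = 0.234000
Denominator P(fraud alert | merchant miscoding, genuine card theft): 0.86*0.74 + 0.9*0.26 = 0.870400
P(cardholder travelling abroad | fraud alert, merchant miscoding, genuine card theft) = 0.234000/0.870400 ≈ 0.2688

Pr(cardholder travelling abroad | fraud alert, merchant miscoding, genuine card theft) ≈ 0.2688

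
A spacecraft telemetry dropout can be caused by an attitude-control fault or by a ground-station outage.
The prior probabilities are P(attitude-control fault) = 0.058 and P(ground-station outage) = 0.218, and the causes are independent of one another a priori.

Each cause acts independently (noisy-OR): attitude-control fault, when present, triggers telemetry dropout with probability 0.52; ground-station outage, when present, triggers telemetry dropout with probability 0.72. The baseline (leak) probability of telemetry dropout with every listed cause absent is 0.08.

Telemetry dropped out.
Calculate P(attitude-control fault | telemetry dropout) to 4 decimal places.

P(attitude-control fault | telemetry dropout) ≈ 0.1469

Under noisy-OR, P(telemetry dropout | causes) = 1 − (1−0.08)·∏(1−qᵢ) over the active causes.
For the numerator, keep only attitude-control fault=true terms: 0.025327 + 0.011081 = 0.036408
Normalizer over all consistent configurations: 0.08·0.942·0.782 + 0.7424·0.942·0.218 + 0.5584·0.058·0.782 + 0.876352·0.058·0.218 = 0.247796
Posterior = 0.036408 / 0.247796 ≈ 0.1469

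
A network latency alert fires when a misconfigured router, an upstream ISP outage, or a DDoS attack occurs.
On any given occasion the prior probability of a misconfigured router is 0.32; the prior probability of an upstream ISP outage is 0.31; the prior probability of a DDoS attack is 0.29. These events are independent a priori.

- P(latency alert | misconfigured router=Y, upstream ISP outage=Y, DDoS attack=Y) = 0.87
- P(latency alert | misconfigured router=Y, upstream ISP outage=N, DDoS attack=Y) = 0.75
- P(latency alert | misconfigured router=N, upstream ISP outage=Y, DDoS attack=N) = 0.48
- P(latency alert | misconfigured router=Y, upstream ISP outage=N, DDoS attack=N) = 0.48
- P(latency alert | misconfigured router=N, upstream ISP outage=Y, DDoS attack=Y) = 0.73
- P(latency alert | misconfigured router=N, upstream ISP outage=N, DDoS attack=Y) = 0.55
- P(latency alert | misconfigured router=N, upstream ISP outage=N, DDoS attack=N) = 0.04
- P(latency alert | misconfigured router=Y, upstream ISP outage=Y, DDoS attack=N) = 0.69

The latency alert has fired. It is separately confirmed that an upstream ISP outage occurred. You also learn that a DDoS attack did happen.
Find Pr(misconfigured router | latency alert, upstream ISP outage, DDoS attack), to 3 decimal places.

Weight on misconfigured router=true, given the evidence: 0.87*0.32 = 0.278400
The normalizing constant is 0.73*0.68 + 0.87*0.32 = 0.774800
Posterior = 0.278400 / 0.774800 ≈ 0.359

Pr(misconfigured router | latency alert, upstream ISP outage, DDoS attack) ≈ 0.359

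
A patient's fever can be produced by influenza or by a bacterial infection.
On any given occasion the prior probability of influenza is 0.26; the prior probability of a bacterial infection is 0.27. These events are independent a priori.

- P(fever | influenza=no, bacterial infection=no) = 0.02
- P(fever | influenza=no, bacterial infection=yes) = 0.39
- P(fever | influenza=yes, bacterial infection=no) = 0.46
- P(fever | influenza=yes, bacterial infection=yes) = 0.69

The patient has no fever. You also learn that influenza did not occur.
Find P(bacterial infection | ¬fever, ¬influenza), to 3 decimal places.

P(¬fever | ¬influenza) = 0.98×0.73 + 0.61×0.27 = 0.715400 + 0.164700 = 0.880100
Restricting to configurations with bacterial infection present: 0.61×0.27 = 0.164700.
So P(bacterial infection | ¬fever, ¬influenza) = 0.164700/0.880100 ≈ 0.187.

P(bacterial infection | ¬fever, ¬influenza) ≈ 0.187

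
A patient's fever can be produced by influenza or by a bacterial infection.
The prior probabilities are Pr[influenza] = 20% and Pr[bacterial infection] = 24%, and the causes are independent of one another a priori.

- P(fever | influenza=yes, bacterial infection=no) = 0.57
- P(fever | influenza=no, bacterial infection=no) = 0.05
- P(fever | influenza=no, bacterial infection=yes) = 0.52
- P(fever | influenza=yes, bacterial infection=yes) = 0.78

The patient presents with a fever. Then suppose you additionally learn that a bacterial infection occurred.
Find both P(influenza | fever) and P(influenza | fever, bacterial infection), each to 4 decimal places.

P(influenza | fever) ≈ 0.4879; P(influenza | fever, bacterial infection) ≈ 0.2727

P(fever) = 0.05×0.8×0.76 + 0.52×0.8×0.24 + 0.57×0.2×0.76 + 0.78×0.2×0.24 = 0.030400 + 0.099840 + 0.086640 + 0.037440 = 0.254320
Restricting to configurations with influenza present: 0.086640 + 0.037440 = 0.124080.
Hence the posterior is 0.124080/0.254320 ≈ 0.4879.

With the extra evidence:
By total probability over both values of influenza:
  P(fever | bacterial infection) = 0.52·0.8 + 0.78·0.2
        = 0.416000 + 0.156000 = 0.572000
Configurations with influenza contribute 0.156000, so
  P(influenza | fever, bacterial infection) = 0.156000 / 0.572000 ≈ 0.2727
This is intercausal reasoning (explaining away): once bacterial infection accounts for the fever, influenza becomes less likely.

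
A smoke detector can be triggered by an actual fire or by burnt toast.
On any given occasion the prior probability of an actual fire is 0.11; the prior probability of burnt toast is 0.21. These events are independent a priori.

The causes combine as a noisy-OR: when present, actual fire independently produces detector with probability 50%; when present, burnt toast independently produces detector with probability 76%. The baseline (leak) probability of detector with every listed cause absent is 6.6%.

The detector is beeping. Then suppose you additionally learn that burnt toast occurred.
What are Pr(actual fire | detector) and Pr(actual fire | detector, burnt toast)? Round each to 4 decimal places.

Pr(actual fire | detector) ≈ 0.2588; Pr(actual fire | detector, burnt toast) ≈ 0.1239

Under noisy-OR, P(detector | causes) = 1 − (1−0.066)·∏(1−qᵢ) over the active causes.
Weight on actual fire=true, given the evidence: 0.046318 + 0.020511 = 0.066829
Denominator P(detector): 0.066*0.89*0.79 + 0.77584*0.89*0.21 + 0.533*0.11*0.79 + 0.88792*0.11*0.21 = 0.258238
P(actual fire | detector) = 0.066829/0.258238 ≈ 0.2588

Now also conditioning on burnt toast=true:
P(detector | burnt toast) = 0.77584×0.89 + 0.88792×0.11 = 0.690498 + 0.097671 = 0.788169
Restricting to configurations with actual fire present: 0.88792×0.11 = 0.097671.
P(actual fire | detector, burnt toast) = 0.097671 / 0.788169 ≈ 0.1239
Conditioning on burnt toast lowers the posterior on actual fire: the classic explaining-away effect in a common-effect structure.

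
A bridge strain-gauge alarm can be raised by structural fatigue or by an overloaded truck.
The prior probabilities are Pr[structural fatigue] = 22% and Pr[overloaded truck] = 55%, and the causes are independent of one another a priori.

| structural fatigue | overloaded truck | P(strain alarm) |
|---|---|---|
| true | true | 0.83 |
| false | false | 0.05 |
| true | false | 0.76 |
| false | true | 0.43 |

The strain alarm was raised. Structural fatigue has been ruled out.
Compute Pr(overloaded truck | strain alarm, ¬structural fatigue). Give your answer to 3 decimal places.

Sum P(strain alarm|·) weighted by the priors over both values of overloaded truck:
  P(strain alarm | ¬structural fatigue) = 0.05·0.45 + 0.43·0.55
        = 0.022500 + 0.236500 = 0.259000
The terms with overloaded truck present sum to 0.236500, so
  P(overloaded truck | strain alarm, ¬structural fatigue) = 0.236500 / 0.259000 ≈ 0.913

Pr(overloaded truck | strain alarm, ¬structural fatigue) ≈ 0.913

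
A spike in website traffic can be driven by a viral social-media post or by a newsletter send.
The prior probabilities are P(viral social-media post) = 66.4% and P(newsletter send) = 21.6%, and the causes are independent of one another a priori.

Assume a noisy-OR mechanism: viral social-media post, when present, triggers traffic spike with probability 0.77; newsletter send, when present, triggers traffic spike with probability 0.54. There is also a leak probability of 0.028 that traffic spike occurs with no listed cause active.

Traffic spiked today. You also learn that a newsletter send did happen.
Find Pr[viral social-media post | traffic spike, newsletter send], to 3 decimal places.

Pr[viral social-media post | traffic spike, newsletter send] ≈ 0.762

Under noisy-OR, P(traffic spike | causes) = 1 − (1−0.028)·∏(1−qᵢ) over the active causes.
P(traffic spike | newsletter send) = 0.55288·0.336 + 0.897162·0.664 = 0.185768 + 0.595716 = 0.781484
Of this, 0.595716 comes from 0.897162·0.664 (the viral social-media post=true cases).
Hence the posterior is 0.595716/0.781484 ≈ 0.762.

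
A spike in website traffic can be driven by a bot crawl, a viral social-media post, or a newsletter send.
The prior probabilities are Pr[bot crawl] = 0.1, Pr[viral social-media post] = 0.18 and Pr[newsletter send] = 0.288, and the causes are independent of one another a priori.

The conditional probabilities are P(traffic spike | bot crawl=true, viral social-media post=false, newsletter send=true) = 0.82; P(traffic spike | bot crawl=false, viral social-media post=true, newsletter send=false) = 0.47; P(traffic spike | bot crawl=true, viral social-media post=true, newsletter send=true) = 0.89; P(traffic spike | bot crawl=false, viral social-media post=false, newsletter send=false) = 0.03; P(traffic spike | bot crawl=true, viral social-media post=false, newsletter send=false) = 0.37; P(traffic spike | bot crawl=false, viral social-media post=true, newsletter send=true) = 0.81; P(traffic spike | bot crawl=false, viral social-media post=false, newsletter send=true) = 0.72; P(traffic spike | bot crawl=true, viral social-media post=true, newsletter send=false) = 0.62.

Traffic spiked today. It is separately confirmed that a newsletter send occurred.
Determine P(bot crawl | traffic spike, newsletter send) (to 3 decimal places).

P(bot crawl | traffic spike, newsletter send) ≈ 0.112

Numerator (weight on configurations with bot crawl): 0.067240 + 0.016020 = 0.083260
Denominator P(traffic spike | newsletter send): 0.72*0.9*0.82 + 0.81*0.9*0.18 + 0.82*0.1*0.82 + 0.89*0.1*0.18 = 0.745840
P(bot crawl | traffic spike, newsletter send) = 0.083260/0.745840 ≈ 0.112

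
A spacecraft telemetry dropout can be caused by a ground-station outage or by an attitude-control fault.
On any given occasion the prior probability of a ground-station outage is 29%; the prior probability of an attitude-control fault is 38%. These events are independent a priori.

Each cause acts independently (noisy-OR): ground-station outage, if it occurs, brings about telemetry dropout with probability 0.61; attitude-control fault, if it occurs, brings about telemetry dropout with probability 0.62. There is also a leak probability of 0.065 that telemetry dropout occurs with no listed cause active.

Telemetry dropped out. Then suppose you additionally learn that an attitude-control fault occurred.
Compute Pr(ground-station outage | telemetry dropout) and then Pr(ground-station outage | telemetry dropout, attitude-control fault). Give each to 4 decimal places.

Pr(ground-station outage | telemetry dropout) ≈ 0.5080; Pr(ground-station outage | telemetry dropout, attitude-control fault) ≈ 0.3531

Under noisy-OR, P(telemetry dropout | causes) = 1 − (1−0.065)·∏(1−qᵢ) over the active causes.
Enumerate the 4 (ground-station outage, attitude-control fault) configurations and weight by the priors:
  P(telemetry dropout) = 0.065×0.71×0.62 + 0.6447×0.71×0.38 + 0.63535×0.29×0.62 + 0.861433×0.29×0.38
        = 0.028613 + 0.173940 + 0.114236 + 0.094930 = 0.411719
Keeping only the ground-station outage-present terms gives 0.209166, so
  P(ground-station outage | telemetry dropout) = 0.209166 / 0.411719 ≈ 0.5080

With the extra evidence:
Weight on ground-station outage=true, given the evidence: 0.861433×0.29 = 0.249816
Normalizer over all consistent configurations: 0.6447×0.71 + 0.861433×0.29 = 0.707553
P(ground-station outage | telemetry dropout, attitude-control fault) = 0.249816/0.707553 ≈ 0.3531
— attitude-control fault explains away the evidence for ground-station outage.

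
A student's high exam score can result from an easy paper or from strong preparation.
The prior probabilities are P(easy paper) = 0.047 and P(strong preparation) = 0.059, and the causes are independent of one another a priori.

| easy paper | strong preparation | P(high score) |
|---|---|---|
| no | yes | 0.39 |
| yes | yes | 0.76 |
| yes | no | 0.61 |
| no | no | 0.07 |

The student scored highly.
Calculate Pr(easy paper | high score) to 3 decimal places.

Enumerate the 4 (easy paper, strong preparation) configurations and weight by the priors:
  P(high score) = 0.07×0.953×0.941 + 0.39×0.953×0.059 + 0.61×0.047×0.941 + 0.76×0.047×0.059
        = 0.062774 + 0.021929 + 0.026978 + 0.002107 = 0.113788
The terms with easy paper present sum to 0.029085, so
  P(easy paper | high score) = 0.029085 / 0.113788 ≈ 0.256

Pr(easy paper | high score) ≈ 0.256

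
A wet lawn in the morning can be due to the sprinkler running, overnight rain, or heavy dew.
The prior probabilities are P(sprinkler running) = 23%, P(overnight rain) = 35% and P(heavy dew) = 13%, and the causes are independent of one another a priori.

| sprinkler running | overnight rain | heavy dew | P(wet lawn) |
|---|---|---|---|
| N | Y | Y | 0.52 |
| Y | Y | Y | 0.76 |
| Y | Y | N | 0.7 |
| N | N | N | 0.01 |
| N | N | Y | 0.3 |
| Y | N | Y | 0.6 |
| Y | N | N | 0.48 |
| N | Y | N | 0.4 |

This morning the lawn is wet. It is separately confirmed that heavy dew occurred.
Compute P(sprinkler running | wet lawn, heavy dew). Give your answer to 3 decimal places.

P(wet lawn | heavy dew) = 0.3·0.77·0.65 + 0.52·0.77·0.35 + 0.6·0.23·0.65 + 0.76·0.23·0.35 = 0.150150 + 0.140140 + 0.089700 + 0.061180 = 0.441170
The sprinkler running-present share is 0.089700 + 0.061180 = 0.150880.
So P(sprinkler running | wet lawn, heavy dew) = 0.150880/0.441170 ≈ 0.342.

P(sprinkler running | wet lawn, heavy dew) ≈ 0.342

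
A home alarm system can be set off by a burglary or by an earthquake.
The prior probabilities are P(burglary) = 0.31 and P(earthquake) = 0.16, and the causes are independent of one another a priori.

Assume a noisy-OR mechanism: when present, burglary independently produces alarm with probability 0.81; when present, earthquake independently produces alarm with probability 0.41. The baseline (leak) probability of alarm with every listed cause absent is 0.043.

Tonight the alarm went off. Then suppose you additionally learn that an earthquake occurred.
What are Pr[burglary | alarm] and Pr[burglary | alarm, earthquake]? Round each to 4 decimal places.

Pr[burglary | alarm] ≈ 0.7790; Pr[burglary | alarm, earthquake] ≈ 0.4795

Under noisy-OR, P(alarm | causes) = 1 − (1−0.043)·∏(1−qᵢ) over the active causes.
Numerator (weight on configurations with burglary): 0.213051 + 0.044279 = 0.257330
Denominator P(alarm): 0.043*0.69*0.84 + 0.43537*0.69*0.16 + 0.81817*0.31*0.84 + 0.89272*0.31*0.16 = 0.330318
P(burglary | alarm) = 0.257330/0.330318 ≈ 0.7790

Now condition on the additional information:
Enumerate both values of burglary and weight by the priors:
  P(alarm | earthquake) = 0.43537×0.69 + 0.89272×0.31
        = 0.300405 + 0.276743 = 0.577148
Keeping only the burglary-present terms gives 0.276743, so
  P(burglary | alarm, earthquake) = 0.276743 / 0.577148 ≈ 0.4795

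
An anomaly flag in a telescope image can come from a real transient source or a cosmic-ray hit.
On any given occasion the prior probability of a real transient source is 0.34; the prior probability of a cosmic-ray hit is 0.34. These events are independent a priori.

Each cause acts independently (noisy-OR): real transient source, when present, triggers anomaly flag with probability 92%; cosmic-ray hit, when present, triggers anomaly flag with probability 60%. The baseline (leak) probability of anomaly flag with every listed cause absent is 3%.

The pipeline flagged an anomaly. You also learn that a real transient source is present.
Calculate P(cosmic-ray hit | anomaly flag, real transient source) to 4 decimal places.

P(cosmic-ray hit | anomaly flag, real transient source) ≈ 0.3511

Under noisy-OR, P(anomaly flag | causes) = 1 − (1−0.03)·∏(1−qᵢ) over the active causes.
Weight on cosmic-ray hit=true, given the evidence: 0.96896*0.34 = 0.329446
Normalizer over all consistent configurations: 0.9224*0.66 + 0.96896*0.34 = 0.938230
Posterior = 0.329446 / 0.938230 ≈ 0.3511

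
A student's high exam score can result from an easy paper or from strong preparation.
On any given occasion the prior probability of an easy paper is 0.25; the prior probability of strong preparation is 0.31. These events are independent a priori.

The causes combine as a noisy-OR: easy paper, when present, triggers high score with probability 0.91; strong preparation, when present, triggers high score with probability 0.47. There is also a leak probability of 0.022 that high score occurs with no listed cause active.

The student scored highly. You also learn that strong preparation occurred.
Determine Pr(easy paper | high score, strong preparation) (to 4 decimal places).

Pr(easy paper | high score, strong preparation) ≈ 0.3975

Under noisy-OR, P(high score | causes) = 1 − (1−0.022)·∏(1−qᵢ) over the active causes.
P(high score | strong preparation) = 0.48166×0.75 + 0.953349×0.25 = 0.361245 + 0.238337 = 0.599582
The easy paper-present share is 0.953349×0.25 = 0.238337.
Hence the posterior is 0.238337/0.599582 ≈ 0.3975.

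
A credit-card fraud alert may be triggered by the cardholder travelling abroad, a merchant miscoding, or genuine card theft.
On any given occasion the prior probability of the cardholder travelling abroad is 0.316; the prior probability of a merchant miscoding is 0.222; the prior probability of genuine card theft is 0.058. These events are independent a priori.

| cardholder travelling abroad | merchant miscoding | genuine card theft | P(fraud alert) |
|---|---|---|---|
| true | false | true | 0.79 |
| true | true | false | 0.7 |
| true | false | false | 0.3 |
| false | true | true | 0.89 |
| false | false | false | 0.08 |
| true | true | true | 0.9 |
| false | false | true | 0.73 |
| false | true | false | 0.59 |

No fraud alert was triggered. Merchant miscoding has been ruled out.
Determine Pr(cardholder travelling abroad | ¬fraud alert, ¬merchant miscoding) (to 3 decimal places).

P(¬fraud alert | ¬merchant miscoding) = 0.92×0.684×0.942 + 0.27×0.684×0.058 + 0.7×0.316×0.942 + 0.21×0.316×0.058 = 0.592782 + 0.010711 + 0.208370 + 0.003849 = 0.815712
Of this, 0.212219 comes from 0.208370 + 0.003849 (the cardholder travelling abroad=true cases).
P(cardholder travelling abroad | ¬fraud alert, ¬merchant miscoding) = 0.212219 / 0.815712 ≈ 0.260

Pr(cardholder travelling abroad | ¬fraud alert, ¬merchant miscoding) ≈ 0.260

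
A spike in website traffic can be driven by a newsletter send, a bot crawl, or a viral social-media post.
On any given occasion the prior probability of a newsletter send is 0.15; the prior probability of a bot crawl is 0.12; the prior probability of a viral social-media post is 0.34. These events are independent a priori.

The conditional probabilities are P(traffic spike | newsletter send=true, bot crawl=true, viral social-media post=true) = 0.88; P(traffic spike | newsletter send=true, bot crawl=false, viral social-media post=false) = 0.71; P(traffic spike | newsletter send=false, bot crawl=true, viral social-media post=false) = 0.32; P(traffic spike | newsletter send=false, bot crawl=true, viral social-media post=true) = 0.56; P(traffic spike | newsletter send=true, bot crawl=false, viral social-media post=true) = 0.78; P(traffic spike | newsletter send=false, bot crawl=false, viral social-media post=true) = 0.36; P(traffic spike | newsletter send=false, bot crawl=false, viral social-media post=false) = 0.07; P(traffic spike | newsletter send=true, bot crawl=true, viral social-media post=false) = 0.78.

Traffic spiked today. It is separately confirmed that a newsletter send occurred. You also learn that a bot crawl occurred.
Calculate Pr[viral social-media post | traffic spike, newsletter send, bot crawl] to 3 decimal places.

Numerator (weight on configurations with viral social-media post): 0.88*0.34 = 0.299200
Normalizer over all consistent configurations: 0.78*0.66 + 0.88*0.34 = 0.814000
Posterior = 0.299200 / 0.814000 ≈ 0.368

Pr[viral social-media post | traffic spike, newsletter send, bot crawl] ≈ 0.368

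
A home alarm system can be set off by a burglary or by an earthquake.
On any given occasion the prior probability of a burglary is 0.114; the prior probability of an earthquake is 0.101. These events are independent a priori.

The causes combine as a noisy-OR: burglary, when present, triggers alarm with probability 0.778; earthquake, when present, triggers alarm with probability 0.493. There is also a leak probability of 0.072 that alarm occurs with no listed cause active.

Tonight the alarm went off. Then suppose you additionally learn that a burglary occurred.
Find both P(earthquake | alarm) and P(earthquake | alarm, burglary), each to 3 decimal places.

Under noisy-OR, P(alarm | causes) = 1 − (1−0.072)·∏(1−qᵢ) over the active causes.
P(alarm) = 0.072×0.886×0.899 + 0.529504×0.886×0.101 + 0.793984×0.114×0.899 + 0.89555×0.114×0.101 = 0.057349 + 0.047383 + 0.081372 + 0.010311 = 0.196415
The earthquake-present share is 0.047383 + 0.010311 = 0.057694.
So P(earthquake | alarm) = 0.057694/0.196415 ≈ 0.294.

Now also conditioning on burglary=true:
P(alarm | burglary) = 0.793984×0.899 + 0.89555×0.101 = 0.713792 + 0.090451 = 0.804243
Restricting to configurations with earthquake present: 0.89555×0.101 = 0.090451.
Hence the posterior is 0.090451/0.804243 ≈ 0.112.
Conditioning on burglary lowers the posterior on earthquake: the classic explaining-away effect in a common-effect structure.

P(earthquake | alarm) ≈ 0.294; P(earthquake | alarm, burglary) ≈ 0.112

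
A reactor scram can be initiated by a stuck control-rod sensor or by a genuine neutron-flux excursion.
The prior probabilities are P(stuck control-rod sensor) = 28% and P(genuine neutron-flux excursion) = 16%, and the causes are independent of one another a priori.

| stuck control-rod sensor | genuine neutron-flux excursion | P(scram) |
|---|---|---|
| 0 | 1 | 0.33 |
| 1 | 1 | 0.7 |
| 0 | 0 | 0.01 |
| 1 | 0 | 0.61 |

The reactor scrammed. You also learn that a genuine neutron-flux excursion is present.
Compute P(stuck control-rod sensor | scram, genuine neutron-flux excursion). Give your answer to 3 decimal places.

P(stuck control-rod sensor | scram, genuine neutron-flux excursion) ≈ 0.452

P(scram | genuine neutron-flux excursion) = 0.33*0.72 + 0.7*0.28 = 0.237600 + 0.196000 = 0.433600
Restricting to configurations with stuck control-rod sensor present: 0.7*0.28 = 0.196000.
Hence the posterior is 0.196000/0.433600 ≈ 0.452.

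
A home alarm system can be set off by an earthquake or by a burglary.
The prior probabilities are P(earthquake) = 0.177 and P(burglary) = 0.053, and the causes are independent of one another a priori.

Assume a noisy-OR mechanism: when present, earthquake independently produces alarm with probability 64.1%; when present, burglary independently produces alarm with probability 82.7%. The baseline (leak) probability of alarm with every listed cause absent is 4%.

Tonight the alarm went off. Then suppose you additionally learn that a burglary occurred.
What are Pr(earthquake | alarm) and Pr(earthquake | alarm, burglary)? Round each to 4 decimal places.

Under noisy-OR, P(alarm | causes) = 1 − (1−0.04)·∏(1−qᵢ) over the active causes.
Numerator (weight on configurations with earthquake): 0.109851 + 0.008822 = 0.118673
Denominator P(alarm): 0.04*0.823*0.947 + 0.83392*0.823*0.053 + 0.65536*0.177*0.947 + 0.940377*0.177*0.053 = 0.186223
P(earthquake | alarm) = 0.118673/0.186223 ≈ 0.6373

With the extra evidence:
Numerator (weight on configurations with earthquake): 0.940377×0.177 = 0.166447
Normalizer over all consistent configurations: 0.83392×0.823 + 0.940377×0.177 = 0.852763
Posterior = 0.166447 / 0.852763 ≈ 0.1952

Pr(earthquake | alarm) ≈ 0.6373; Pr(earthquake | alarm, burglary) ≈ 0.1952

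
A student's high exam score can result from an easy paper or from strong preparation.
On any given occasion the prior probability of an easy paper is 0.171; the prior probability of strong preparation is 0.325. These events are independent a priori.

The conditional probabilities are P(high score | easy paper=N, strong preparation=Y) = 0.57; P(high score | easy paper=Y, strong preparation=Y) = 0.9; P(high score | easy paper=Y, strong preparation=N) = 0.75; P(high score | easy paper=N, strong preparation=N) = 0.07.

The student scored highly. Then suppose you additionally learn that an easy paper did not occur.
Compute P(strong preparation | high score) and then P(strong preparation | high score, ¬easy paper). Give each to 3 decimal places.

P(high score) = 0.07×0.829×0.675 + 0.57×0.829×0.325 + 0.75×0.171×0.675 + 0.9×0.171×0.325 = 0.039170 + 0.153572 + 0.086569 + 0.050018 = 0.329329
Restricting to configurations with strong preparation present: 0.153572 + 0.050018 = 0.203590.
So P(strong preparation | high score) = 0.203590/0.329329 ≈ 0.618.

With the extra evidence:
P(high score | ¬easy paper) = 0.07·0.675 + 0.57·0.325 = 0.047250 + 0.185250 = 0.232500
Restricting to configurations with strong preparation present: 0.57·0.325 = 0.185250.
So P(strong preparation | high score, ¬easy paper) = 0.185250/0.232500 ≈ 0.797.

P(strong preparation | high score) ≈ 0.618; P(strong preparation | high score, ¬easy paper) ≈ 0.797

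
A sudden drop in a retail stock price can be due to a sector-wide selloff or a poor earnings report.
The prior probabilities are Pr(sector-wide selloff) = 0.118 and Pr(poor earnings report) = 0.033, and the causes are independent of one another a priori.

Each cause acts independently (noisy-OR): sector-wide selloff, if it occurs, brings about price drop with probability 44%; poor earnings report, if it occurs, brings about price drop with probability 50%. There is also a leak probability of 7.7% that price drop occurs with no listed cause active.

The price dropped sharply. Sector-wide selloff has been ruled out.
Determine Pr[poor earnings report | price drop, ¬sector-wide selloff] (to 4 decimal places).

Under noisy-OR, P(price drop | causes) = 1 − (1−0.077)·∏(1−qᵢ) over the active causes.
Enumerate both values of poor earnings report and weight by the priors:
  P(price drop | ¬sector-wide selloff) = 0.077*0.967 + 0.5385*0.033
        = 0.074459 + 0.017771 = 0.092230
The terms with poor earnings report present sum to 0.017771, so
  P(poor earnings report | price drop, ¬sector-wide selloff) = 0.017771 / 0.092230 ≈ 0.1927

Pr[poor earnings report | price drop, ¬sector-wide selloff] ≈ 0.1927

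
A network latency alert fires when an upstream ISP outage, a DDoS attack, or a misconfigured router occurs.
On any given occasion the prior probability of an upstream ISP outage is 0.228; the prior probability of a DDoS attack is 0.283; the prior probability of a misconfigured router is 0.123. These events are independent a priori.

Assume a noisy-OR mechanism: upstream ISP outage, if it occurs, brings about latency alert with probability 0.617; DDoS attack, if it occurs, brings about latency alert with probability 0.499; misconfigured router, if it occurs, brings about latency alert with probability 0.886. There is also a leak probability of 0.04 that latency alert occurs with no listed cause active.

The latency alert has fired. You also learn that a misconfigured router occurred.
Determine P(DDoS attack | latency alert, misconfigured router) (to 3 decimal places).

P(DDoS attack | latency alert, misconfigured router) ≈ 0.293

Under noisy-OR, P(latency alert | causes) = 1 − (1−0.04)·∏(1−qᵢ) over the active causes.
Enumerate the 4 (upstream ISP outage, DDoS attack) configurations and weight by the priors:
  P(latency alert | misconfigured router) = 0.89056·0.772·0.717 + 0.945171·0.772·0.283 + 0.958084·0.228·0.717 + 0.979·0.228·0.283
        = 0.492946 + 0.206497 + 0.156624 + 0.063169 = 0.919236
Keeping only the DDoS attack-present terms gives 0.269666, so
  P(DDoS attack | latency alert, misconfigured router) = 0.269666 / 0.919236 ≈ 0.293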